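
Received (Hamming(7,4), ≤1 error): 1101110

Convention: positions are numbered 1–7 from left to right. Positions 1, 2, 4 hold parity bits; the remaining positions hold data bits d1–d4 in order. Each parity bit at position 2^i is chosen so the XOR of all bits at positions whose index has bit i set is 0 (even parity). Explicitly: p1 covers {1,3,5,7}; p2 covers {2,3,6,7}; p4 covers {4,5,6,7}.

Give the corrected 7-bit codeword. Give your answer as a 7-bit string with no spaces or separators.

1100110

s1 (pos 1,3,5,7): 1⊕0⊕1⊕0 = 0
s2 (pos 2,3,6,7): 1⊕0⊕1⊕0 = 0
s4 (pos 4,5,6,7): 1⊕1⊕1⊕0 = 1
Syndrome s4…s1 = 100 → error at position 4.
Flip position 4: 1101110 → 1100110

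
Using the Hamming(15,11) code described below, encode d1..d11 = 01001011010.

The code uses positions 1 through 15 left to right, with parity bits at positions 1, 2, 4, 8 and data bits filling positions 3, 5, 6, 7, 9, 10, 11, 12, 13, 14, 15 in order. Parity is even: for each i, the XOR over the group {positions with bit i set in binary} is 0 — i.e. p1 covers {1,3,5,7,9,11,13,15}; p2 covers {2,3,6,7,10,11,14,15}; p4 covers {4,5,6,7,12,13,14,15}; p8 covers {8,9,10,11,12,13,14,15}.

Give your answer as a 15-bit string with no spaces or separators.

Place data at non-parity positions: p1 p2 0 p4 1 0 0 p8 1 0 1 1 0 1 0
p1 (pos 1,3,5,7,9,11,13,15): XOR of data positions = 0⊕1⊕0⊕1⊕1⊕0⊕0 = 1
p2 (pos 2,3,6,7,10,11,14,15): XOR of data positions = 0⊕0⊕0⊕0⊕1⊕1⊕0 = 0
p4 (pos 4,5,6,7,12,13,14,15): XOR of data positions = 1⊕0⊕0⊕1⊕0⊕1⊕0 = 1
p8 (pos 8,9,10,11,12,13,14,15): XOR of data positions = 1⊕0⊕1⊕1⊕0⊕1⊕0 = 0
Codeword: 100110001011010

100110001011010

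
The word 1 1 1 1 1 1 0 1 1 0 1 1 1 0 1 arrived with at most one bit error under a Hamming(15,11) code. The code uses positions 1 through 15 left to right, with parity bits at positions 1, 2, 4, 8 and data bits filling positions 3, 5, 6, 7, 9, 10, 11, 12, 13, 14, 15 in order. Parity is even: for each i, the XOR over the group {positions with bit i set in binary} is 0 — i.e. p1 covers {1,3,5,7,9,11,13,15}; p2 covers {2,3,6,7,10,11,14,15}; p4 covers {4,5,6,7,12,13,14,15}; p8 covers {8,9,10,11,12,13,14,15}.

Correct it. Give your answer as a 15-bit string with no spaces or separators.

s1 (pos 1,3,5,7,9,11,13,15): 1⊕1⊕1⊕0⊕1⊕1⊕1⊕1 = 1
s2 (pos 2,3,6,7,10,11,14,15): 1⊕1⊕1⊕0⊕0⊕1⊕0⊕1 = 1
s4 (pos 4,5,6,7,12,13,14,15): 1⊕1⊕1⊕0⊕1⊕1⊕0⊕1 = 0
s8 (pos 8,9,10,11,12,13,14,15): 1⊕1⊕0⊕1⊕1⊕1⊕0⊕1 = 0
Syndrome s8…s1 = 0011 → error at position 3.
Flip position 3: 111111011011101 → 110111011011101

110111011011101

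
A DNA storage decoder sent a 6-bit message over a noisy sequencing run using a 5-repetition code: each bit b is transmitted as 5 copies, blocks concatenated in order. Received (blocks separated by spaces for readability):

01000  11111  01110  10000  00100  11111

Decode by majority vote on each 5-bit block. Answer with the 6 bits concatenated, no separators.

011001

Block 1 (01000): 1 one → 0
Block 2 (11111): 5 ones → 1
Block 3 (01110): 3 ones → 1
Block 4 (10000): 1 one → 0
Block 5 (00100): 1 one → 0
Block 6 (11111): 5 ones → 1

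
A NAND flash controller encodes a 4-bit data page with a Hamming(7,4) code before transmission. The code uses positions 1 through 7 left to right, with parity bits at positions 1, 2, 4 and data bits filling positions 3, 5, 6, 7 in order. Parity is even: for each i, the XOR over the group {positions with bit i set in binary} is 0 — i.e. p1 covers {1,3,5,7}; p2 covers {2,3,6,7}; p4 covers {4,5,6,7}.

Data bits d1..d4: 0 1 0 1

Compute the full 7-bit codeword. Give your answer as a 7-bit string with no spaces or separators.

Place data at non-parity positions: p1 p2 0 p4 1 0 1
p1 (pos 1,3,5,7): XOR of data positions = 0⊕1⊕1 = 0
p2 (pos 2,3,6,7): XOR of data positions = 0⊕0⊕1 = 1
p4 (pos 4,5,6,7): XOR of data positions = 1⊕0⊕1 = 0
Codeword: 0100101

0100101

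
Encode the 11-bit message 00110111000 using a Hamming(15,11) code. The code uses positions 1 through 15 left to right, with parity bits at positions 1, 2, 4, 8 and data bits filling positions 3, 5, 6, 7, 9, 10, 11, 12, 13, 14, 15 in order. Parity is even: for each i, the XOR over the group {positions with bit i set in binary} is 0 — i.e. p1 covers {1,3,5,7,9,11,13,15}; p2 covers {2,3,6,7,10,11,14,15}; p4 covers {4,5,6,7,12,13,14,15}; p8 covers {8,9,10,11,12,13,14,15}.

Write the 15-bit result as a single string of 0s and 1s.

000101110111000

Place data at non-parity positions: p1 p2 0 p4 0 1 1 p8 0 1 1 1 0 0 0
p1 (pos 1,3,5,7,9,11,13,15): XOR of data positions = 0⊕0⊕1⊕0⊕1⊕0⊕0 = 0
p2 (pos 2,3,6,7,10,11,14,15): XOR of data positions = 0⊕1⊕1⊕1⊕1⊕0⊕0 = 0
p4 (pos 4,5,6,7,12,13,14,15): XOR of data positions = 0⊕1⊕1⊕1⊕0⊕0⊕0 = 1
p8 (pos 8,9,10,11,12,13,14,15): XOR of data positions = 0⊕1⊕1⊕1⊕0⊕0⊕0 = 1
Codeword: 000101110111000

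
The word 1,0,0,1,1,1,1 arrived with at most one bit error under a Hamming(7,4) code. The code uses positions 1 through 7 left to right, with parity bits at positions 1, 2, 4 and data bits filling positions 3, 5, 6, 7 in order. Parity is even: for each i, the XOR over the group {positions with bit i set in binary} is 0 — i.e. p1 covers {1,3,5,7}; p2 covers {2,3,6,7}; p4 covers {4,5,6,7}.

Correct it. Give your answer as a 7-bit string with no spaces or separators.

s1 (pos 1,3,5,7): 1⊕0⊕1⊕1 = 1
s2 (pos 2,3,6,7): 0⊕0⊕1⊕1 = 0
s4 (pos 4,5,6,7): 1⊕1⊕1⊕1 = 0
Syndrome s4…s1 = 001 → error at position 1.
Flip position 1: 1001111 → 0001111

0001111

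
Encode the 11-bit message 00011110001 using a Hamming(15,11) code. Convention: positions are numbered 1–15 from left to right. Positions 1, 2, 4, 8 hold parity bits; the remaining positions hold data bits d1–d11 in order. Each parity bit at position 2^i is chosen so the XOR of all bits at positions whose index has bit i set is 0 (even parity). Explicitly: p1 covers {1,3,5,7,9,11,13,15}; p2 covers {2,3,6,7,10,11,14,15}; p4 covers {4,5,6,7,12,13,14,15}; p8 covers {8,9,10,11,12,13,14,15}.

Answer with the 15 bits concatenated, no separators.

000000101110001

Place data at non-parity positions: p1 p2 0 p4 0 0 1 p8 1 1 1 0 0 0 1
p1 (pos 1,3,5,7,9,11,13,15): XOR of data positions = 0⊕0⊕1⊕1⊕1⊕0⊕1 = 0
p2 (pos 2,3,6,7,10,11,14,15): XOR of data positions = 0⊕0⊕1⊕1⊕1⊕0⊕1 = 0
p4 (pos 4,5,6,7,12,13,14,15): XOR of data positions = 0⊕0⊕1⊕0⊕0⊕0⊕1 = 0
p8 (pos 8,9,10,11,12,13,14,15): XOR of data positions = 1⊕1⊕1⊕0⊕0⊕0⊕1 = 0
Codeword: 000000101110001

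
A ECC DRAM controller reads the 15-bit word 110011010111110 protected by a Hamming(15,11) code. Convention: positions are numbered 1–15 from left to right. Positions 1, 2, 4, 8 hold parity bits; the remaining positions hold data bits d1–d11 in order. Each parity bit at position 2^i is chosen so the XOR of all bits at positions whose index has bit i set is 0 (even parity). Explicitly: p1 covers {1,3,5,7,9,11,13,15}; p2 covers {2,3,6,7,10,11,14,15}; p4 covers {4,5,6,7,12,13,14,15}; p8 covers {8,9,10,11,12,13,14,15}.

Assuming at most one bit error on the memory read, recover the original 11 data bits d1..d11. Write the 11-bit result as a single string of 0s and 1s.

01000111110

s1 (pos 1,3,5,7,9,11,13,15): 1⊕0⊕1⊕0⊕0⊕1⊕1⊕0 = 0
s2 (pos 2,3,6,7,10,11,14,15): 1⊕0⊕1⊕0⊕1⊕1⊕1⊕0 = 1
s4 (pos 4,5,6,7,12,13,14,15): 0⊕1⊕1⊕0⊕1⊕1⊕1⊕0 = 1
s8 (pos 8,9,10,11,12,13,14,15): 1⊕0⊕1⊕1⊕1⊕1⊕1⊕0 = 0
Syndrome s8…s1 = 0110 → error at position 6.
Flip position 6: 110011010111110 → 110010010111110
Read data bits from positions 3,5,6,7,9,10,11,12,13,14,15: 01000111110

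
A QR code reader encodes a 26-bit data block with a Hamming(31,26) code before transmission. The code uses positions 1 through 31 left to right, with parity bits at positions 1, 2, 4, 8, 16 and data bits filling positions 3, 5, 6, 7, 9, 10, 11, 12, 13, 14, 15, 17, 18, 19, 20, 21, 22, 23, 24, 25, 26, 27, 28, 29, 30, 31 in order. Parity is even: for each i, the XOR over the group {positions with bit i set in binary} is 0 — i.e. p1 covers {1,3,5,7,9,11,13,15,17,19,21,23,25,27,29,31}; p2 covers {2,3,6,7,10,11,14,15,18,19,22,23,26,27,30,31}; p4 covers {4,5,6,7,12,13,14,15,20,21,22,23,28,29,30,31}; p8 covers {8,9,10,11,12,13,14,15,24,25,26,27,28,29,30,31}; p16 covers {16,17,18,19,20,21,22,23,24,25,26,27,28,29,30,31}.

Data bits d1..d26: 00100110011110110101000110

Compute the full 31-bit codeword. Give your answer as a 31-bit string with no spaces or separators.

1000010101100110110110101000110

Place data at non-parity positions: p1 p2 0 p4 0 1 0 p8 0 1 1 0 0 1 1 p16 1 1 0 1 1 0 1 0 1 0 0 0 1 1 0
p1 (pos 1,3,5,7,9,11,13,15,17,19,21,23,25,27,29,31): XOR of data positions = 0⊕0⊕0⊕0⊕1⊕0⊕1⊕1⊕0⊕1⊕1⊕1⊕0⊕1⊕0 = 1
p2 (pos 2,3,6,7,10,11,14,15,18,19,22,23,26,27,30,31): XOR of data positions = 0⊕1⊕0⊕1⊕1⊕1⊕1⊕1⊕0⊕0⊕1⊕0⊕0⊕1⊕0 = 0
p4 (pos 4,5,6,7,12,13,14,15,20,21,22,23,28,29,30,31): XOR of data positions = 0⊕1⊕0⊕0⊕0⊕1⊕1⊕1⊕1⊕0⊕1⊕0⊕1⊕1⊕0 = 0
p8 (pos 8,9,10,11,12,13,14,15,24,25,26,27,28,29,30,31): XOR of data positions = 0⊕1⊕1⊕0⊕0⊕1⊕1⊕0⊕1⊕0⊕0⊕0⊕1⊕1⊕0 = 1
p16 (pos 16,17,18,19,20,21,22,23,24,25,26,27,28,29,30,31): XOR of data positions = 1⊕1⊕0⊕1⊕1⊕0⊕1⊕0⊕1⊕0⊕0⊕0⊕1⊕1⊕0 = 0
Codeword: 1000010101100110110110101000110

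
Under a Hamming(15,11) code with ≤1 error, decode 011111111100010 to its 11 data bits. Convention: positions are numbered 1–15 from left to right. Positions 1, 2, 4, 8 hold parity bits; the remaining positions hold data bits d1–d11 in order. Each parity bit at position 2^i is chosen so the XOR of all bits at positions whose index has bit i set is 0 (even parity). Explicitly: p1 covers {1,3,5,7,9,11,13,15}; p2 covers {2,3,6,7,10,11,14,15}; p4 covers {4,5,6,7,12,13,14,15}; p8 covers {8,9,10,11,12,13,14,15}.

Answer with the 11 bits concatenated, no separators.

11111100010

s1 (pos 1,3,5,7,9,11,13,15): 0⊕1⊕1⊕1⊕1⊕0⊕0⊕0 = 0
s2 (pos 2,3,6,7,10,11,14,15): 1⊕1⊕1⊕1⊕1⊕0⊕1⊕0 = 0
s4 (pos 4,5,6,7,12,13,14,15): 1⊕1⊕1⊕1⊕0⊕0⊕1⊕0 = 1
s8 (pos 8,9,10,11,12,13,14,15): 1⊕1⊕1⊕0⊕0⊕0⊕1⊕0 = 0
Syndrome s8…s1 = 0100 → error at position 4.
Flip position 4: 011111111100010 → 011011111100010
Read data bits from positions 3,5,6,7,9,10,11,12,13,14,15: 11111100010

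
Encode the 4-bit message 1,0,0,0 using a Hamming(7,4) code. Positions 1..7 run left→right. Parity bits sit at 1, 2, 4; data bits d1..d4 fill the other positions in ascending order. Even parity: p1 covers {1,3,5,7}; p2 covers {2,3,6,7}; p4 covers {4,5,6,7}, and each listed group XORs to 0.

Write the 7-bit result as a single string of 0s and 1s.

Place data at non-parity positions: p1 p2 1 p4 0 0 0
p1 (pos 1,3,5,7): XOR of data positions = 1⊕0⊕0 = 1
p2 (pos 2,3,6,7): XOR of data positions = 1⊕0⊕0 = 1
p4 (pos 4,5,6,7): XOR of data positions = 0⊕0⊕0 = 0
Codeword: 1110000

1110000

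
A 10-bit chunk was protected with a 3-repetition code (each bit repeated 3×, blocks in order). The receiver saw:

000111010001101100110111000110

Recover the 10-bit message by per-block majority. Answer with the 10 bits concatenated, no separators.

Block 1 (000): 0 ones → 0
Block 2 (111): 3 ones → 1
Block 3 (010): 1 one → 0
Block 4 (001): 1 one → 0
Block 5 (101): 2 ones → 1
Block 6 (100): 1 one → 0
Block 7 (110): 2 ones → 1
Block 8 (111): 3 ones → 1
Block 9 (000): 0 ones → 0
Block 10 (110): 2 ones → 1

0100101101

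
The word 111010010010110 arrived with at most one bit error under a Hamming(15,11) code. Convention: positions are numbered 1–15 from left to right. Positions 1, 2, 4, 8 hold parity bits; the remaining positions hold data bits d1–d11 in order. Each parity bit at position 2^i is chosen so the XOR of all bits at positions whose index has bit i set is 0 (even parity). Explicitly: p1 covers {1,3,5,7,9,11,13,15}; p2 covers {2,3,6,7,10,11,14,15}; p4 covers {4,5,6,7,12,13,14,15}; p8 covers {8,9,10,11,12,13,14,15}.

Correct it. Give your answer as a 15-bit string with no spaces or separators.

111000010010110

s1 (pos 1,3,5,7,9,11,13,15): 1⊕1⊕1⊕0⊕0⊕1⊕1⊕0 = 1
s2 (pos 2,3,6,7,10,11,14,15): 1⊕1⊕0⊕0⊕0⊕1⊕1⊕0 = 0
s4 (pos 4,5,6,7,12,13,14,15): 0⊕1⊕0⊕0⊕0⊕1⊕1⊕0 = 1
s8 (pos 8,9,10,11,12,13,14,15): 1⊕0⊕0⊕1⊕0⊕1⊕1⊕0 = 0
Syndrome s8…s1 = 0101 → error at position 5.
Flip position 5: 111010010010110 → 111000010010110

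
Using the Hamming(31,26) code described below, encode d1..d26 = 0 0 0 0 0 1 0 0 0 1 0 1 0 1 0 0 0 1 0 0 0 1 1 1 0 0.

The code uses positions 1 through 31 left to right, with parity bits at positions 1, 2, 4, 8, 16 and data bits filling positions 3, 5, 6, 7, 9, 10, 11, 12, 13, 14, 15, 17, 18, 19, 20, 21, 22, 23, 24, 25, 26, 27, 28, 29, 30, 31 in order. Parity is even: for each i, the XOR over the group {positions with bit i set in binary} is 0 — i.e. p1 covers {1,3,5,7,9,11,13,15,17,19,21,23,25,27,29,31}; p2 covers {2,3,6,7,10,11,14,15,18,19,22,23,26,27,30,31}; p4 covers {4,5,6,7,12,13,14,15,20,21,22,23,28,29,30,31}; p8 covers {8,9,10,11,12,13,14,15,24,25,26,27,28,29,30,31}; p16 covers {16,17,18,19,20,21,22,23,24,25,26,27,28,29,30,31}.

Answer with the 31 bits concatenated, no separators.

Place data at non-parity positions: p1 p2 0 p4 0 0 0 p8 0 1 0 0 0 1 0 p16 1 0 1 0 0 0 1 0 0 0 1 1 1 0 0
p1 (pos 1,3,5,7,9,11,13,15,17,19,21,23,25,27,29,31): XOR of data positions = 0⊕0⊕0⊕0⊕0⊕0⊕0⊕1⊕1⊕0⊕1⊕0⊕1⊕1⊕0 = 1
p2 (pos 2,3,6,7,10,11,14,15,18,19,22,23,26,27,30,31): XOR of data positions = 0⊕0⊕0⊕1⊕0⊕1⊕0⊕0⊕1⊕0⊕1⊕0⊕1⊕0⊕0 = 1
p4 (pos 4,5,6,7,12,13,14,15,20,21,22,23,28,29,30,31): XOR of data positions = 0⊕0⊕0⊕0⊕0⊕1⊕0⊕0⊕0⊕0⊕1⊕1⊕1⊕0⊕0 = 0
p8 (pos 8,9,10,11,12,13,14,15,24,25,26,27,28,29,30,31): XOR of data positions = 0⊕1⊕0⊕0⊕0⊕1⊕0⊕0⊕0⊕0⊕1⊕1⊕1⊕0⊕0 = 1
p16 (pos 16,17,18,19,20,21,22,23,24,25,26,27,28,29,30,31): XOR of data positions = 1⊕0⊕1⊕0⊕0⊕0⊕1⊕0⊕0⊕0⊕1⊕1⊕1⊕0⊕0 = 0
Codeword: 1100000101000100101000100011100

1100000101000100101000100011100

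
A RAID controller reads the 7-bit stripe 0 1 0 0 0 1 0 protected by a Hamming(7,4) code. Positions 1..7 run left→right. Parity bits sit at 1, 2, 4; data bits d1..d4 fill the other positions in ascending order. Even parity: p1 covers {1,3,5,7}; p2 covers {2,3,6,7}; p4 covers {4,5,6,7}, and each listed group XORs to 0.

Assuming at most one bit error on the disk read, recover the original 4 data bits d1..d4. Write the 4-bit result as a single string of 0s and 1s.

s1 (pos 1,3,5,7): 0⊕0⊕0⊕0 = 0
s2 (pos 2,3,6,7): 1⊕0⊕1⊕0 = 0
s4 (pos 4,5,6,7): 0⊕0⊕1⊕0 = 1
Syndrome s4…s1 = 100 → error at position 4.
Flip position 4: 0100010 → 0101010
Read data bits from positions 3,5,6,7: 0010

0010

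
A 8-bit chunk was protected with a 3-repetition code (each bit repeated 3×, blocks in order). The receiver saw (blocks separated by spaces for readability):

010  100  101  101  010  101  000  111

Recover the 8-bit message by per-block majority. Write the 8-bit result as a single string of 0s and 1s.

00110101

Block 1 (010): 1 one → 0
Block 2 (100): 1 one → 0
Block 3 (101): 2 ones → 1
Block 4 (101): 2 ones → 1
Block 5 (010): 1 one → 0
Block 6 (101): 2 ones → 1
Block 7 (000): 0 ones → 0
Block 8 (111): 3 ones → 1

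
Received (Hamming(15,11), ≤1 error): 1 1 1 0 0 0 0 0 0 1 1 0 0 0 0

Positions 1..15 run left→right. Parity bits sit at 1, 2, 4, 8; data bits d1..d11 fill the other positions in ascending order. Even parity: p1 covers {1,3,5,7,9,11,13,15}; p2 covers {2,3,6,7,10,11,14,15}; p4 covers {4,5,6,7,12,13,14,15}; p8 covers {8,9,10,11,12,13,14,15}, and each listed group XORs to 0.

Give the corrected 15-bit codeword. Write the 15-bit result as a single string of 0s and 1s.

s1 (pos 1,3,5,7,9,11,13,15): 1⊕1⊕0⊕0⊕0⊕1⊕0⊕0 = 1
s2 (pos 2,3,6,7,10,11,14,15): 1⊕1⊕0⊕0⊕1⊕1⊕0⊕0 = 0
s4 (pos 4,5,6,7,12,13,14,15): 0⊕0⊕0⊕0⊕0⊕0⊕0⊕0 = 0
s8 (pos 8,9,10,11,12,13,14,15): 0⊕0⊕1⊕1⊕0⊕0⊕0⊕0 = 0
Syndrome s8…s1 = 0001 → error at position 1.
Flip position 1: 111000000110000 → 011000000110000

011000000110000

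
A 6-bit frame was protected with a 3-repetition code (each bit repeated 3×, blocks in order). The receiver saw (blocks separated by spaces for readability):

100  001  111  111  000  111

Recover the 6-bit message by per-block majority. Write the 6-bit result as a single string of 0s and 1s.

001101

Block 1 (100): 1 one → 0
Block 2 (001): 1 one → 0
Block 3 (111): 3 ones → 1
Block 4 (111): 3 ones → 1
Block 5 (000): 0 ones → 0
Block 6 (111): 3 ones → 1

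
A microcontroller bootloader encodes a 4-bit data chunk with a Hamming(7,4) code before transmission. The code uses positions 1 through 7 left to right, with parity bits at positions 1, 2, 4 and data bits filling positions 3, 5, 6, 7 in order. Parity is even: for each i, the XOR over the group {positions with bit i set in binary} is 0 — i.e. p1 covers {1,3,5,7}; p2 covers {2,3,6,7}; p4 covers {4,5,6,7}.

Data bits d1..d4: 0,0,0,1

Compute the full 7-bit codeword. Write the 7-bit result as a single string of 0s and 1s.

1101001

Place data at non-parity positions: p1 p2 0 p4 0 0 1
p1 (pos 1,3,5,7): XOR of data positions = 0⊕0⊕1 = 1
p2 (pos 2,3,6,7): XOR of data positions = 0⊕0⊕1 = 1
p4 (pos 4,5,6,7): XOR of data positions = 0⊕0⊕1 = 1
Codeword: 1101001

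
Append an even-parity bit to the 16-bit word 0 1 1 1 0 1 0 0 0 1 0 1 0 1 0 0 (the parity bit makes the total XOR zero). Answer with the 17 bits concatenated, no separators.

XOR of the 16 data bits: 0⊕1⊕1⊕1⊕0⊕1⊕0⊕0⊕0⊕1⊕0⊕1⊕0⊕1⊕0⊕0 = 1
Parity bit = 1 (so all 17 bits XOR to 0).

01110100010101001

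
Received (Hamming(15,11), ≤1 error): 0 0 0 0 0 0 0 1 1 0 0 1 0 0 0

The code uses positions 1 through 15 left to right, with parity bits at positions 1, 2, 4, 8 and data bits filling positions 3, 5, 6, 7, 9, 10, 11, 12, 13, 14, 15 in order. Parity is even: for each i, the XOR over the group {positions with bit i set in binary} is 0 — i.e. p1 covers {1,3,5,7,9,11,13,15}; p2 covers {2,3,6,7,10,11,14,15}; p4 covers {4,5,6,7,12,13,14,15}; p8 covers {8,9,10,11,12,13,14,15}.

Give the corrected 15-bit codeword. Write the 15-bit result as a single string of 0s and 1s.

000000011001100

s1 (pos 1,3,5,7,9,11,13,15): 0⊕0⊕0⊕0⊕1⊕0⊕0⊕0 = 1
s2 (pos 2,3,6,7,10,11,14,15): 0⊕0⊕0⊕0⊕0⊕0⊕0⊕0 = 0
s4 (pos 4,5,6,7,12,13,14,15): 0⊕0⊕0⊕0⊕1⊕0⊕0⊕0 = 1
s8 (pos 8,9,10,11,12,13,14,15): 1⊕1⊕0⊕0⊕1⊕0⊕0⊕0 = 1
Syndrome s8…s1 = 1101 → error at position 13.
Flip position 13: 000000011001000 → 000000011001100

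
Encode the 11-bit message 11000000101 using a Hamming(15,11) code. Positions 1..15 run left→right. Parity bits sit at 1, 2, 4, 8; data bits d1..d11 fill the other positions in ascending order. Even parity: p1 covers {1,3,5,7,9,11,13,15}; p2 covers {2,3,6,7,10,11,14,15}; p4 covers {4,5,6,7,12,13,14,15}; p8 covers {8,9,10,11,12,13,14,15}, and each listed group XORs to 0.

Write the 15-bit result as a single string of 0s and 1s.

Place data at non-parity positions: p1 p2 1 p4 1 0 0 p8 0 0 0 0 1 0 1
p1 (pos 1,3,5,7,9,11,13,15): XOR of data positions = 1⊕1⊕0⊕0⊕0⊕1⊕1 = 0
p2 (pos 2,3,6,7,10,11,14,15): XOR of data positions = 1⊕0⊕0⊕0⊕0⊕0⊕1 = 0
p4 (pos 4,5,6,7,12,13,14,15): XOR of data positions = 1⊕0⊕0⊕0⊕1⊕0⊕1 = 1
p8 (pos 8,9,10,11,12,13,14,15): XOR of data positions = 0⊕0⊕0⊕0⊕1⊕0⊕1 = 0
Codeword: 001110000000101

001110000000101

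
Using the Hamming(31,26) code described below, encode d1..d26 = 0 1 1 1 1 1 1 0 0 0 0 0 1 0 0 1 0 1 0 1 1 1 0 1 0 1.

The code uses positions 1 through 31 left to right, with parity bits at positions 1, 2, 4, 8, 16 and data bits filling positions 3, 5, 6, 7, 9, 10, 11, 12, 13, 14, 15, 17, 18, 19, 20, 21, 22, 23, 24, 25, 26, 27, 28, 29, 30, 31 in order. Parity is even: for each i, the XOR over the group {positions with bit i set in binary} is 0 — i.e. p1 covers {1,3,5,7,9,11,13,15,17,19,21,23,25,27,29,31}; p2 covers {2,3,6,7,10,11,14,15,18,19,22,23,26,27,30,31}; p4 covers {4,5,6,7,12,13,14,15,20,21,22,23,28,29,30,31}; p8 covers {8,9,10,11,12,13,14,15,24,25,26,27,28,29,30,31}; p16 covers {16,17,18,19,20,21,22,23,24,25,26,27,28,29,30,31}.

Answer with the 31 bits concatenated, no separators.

0101111011100000010010101110101

Place data at non-parity positions: p1 p2 0 p4 1 1 1 p8 1 1 1 0 0 0 0 p16 0 1 0 0 1 0 1 0 1 1 1 0 1 0 1
p1 (pos 1,3,5,7,9,11,13,15,17,19,21,23,25,27,29,31): XOR of data positions = 0⊕1⊕1⊕1⊕1⊕0⊕0⊕0⊕0⊕1⊕1⊕1⊕1⊕1⊕1 = 0
p2 (pos 2,3,6,7,10,11,14,15,18,19,22,23,26,27,30,31): XOR of data positions = 0⊕1⊕1⊕1⊕1⊕0⊕0⊕1⊕0⊕0⊕1⊕1⊕1⊕0⊕1 = 1
p4 (pos 4,5,6,7,12,13,14,15,20,21,22,23,28,29,30,31): XOR of data positions = 1⊕1⊕1⊕0⊕0⊕0⊕0⊕0⊕1⊕0⊕1⊕0⊕1⊕0⊕1 = 1
p8 (pos 8,9,10,11,12,13,14,15,24,25,26,27,28,29,30,31): XOR of data positions = 1⊕1⊕1⊕0⊕0⊕0⊕0⊕0⊕1⊕1⊕1⊕0⊕1⊕0⊕1 = 0
p16 (pos 16,17,18,19,20,21,22,23,24,25,26,27,28,29,30,31): XOR of data positions = 0⊕1⊕0⊕0⊕1⊕0⊕1⊕0⊕1⊕1⊕1⊕0⊕1⊕0⊕1 = 0
Codeword: 0101111011100000010010101110101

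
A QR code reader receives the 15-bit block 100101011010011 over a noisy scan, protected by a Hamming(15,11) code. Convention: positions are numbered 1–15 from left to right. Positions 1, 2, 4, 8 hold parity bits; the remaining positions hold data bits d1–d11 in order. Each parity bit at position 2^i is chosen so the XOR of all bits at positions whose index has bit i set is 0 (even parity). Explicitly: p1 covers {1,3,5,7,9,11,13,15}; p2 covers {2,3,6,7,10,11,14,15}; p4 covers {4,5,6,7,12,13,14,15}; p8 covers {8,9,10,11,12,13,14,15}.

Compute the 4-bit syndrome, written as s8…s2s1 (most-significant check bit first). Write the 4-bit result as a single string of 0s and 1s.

1000

s1 (pos 1,3,5,7,9,11,13,15): 1⊕0⊕0⊕0⊕1⊕1⊕0⊕1 = 0
s2 (pos 2,3,6,7,10,11,14,15): 0⊕0⊕1⊕0⊕0⊕1⊕1⊕1 = 0
s4 (pos 4,5,6,7,12,13,14,15): 1⊕0⊕1⊕0⊕0⊕0⊕1⊕1 = 0
s8 (pos 8,9,10,11,12,13,14,15): 1⊕1⊕0⊕1⊕0⊕0⊕1⊕1 = 1
Syndrome s8…s1 = 1000 → error at position 8.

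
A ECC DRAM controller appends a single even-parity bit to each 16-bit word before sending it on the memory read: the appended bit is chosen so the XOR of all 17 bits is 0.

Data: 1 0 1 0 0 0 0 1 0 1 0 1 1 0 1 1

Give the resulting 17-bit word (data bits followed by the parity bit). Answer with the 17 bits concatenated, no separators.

10100001010110110

XOR of the 16 data bits: 1⊕0⊕1⊕0⊕0⊕0⊕0⊕1⊕0⊕1⊕0⊕1⊕1⊕0⊕1⊕1 = 0
Parity bit = 0 (so all 17 bits XOR to 0).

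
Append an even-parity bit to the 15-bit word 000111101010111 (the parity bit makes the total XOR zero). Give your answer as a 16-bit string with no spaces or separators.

0001111010101111

XOR of the 15 data bits: 0⊕0⊕0⊕1⊕1⊕1⊕1⊕0⊕1⊕0⊕1⊕0⊕1⊕1⊕1 = 1
Parity bit = 1 (so all 16 bits XOR to 0).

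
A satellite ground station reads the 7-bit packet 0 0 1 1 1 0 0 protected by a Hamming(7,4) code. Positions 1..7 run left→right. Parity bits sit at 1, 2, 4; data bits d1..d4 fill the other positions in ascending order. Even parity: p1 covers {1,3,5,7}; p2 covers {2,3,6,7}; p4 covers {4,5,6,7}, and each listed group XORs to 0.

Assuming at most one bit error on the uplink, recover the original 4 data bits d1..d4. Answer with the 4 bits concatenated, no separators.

s1 (pos 1,3,5,7): 0⊕1⊕1⊕0 = 0
s2 (pos 2,3,6,7): 0⊕1⊕0⊕0 = 1
s4 (pos 4,5,6,7): 1⊕1⊕0⊕0 = 0
Syndrome s4…s1 = 010 → error at position 2.
Flip position 2: 0011100 → 0111100
Read data bits from positions 3,5,6,7: 1100

1100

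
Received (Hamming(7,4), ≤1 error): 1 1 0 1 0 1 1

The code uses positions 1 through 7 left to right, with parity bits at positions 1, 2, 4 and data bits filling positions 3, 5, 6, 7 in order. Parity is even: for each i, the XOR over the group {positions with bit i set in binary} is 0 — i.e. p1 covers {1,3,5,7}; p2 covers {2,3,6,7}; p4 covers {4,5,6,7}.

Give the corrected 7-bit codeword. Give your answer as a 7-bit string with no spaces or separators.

s1 (pos 1,3,5,7): 1⊕0⊕0⊕1 = 0
s2 (pos 2,3,6,7): 1⊕0⊕1⊕1 = 1
s4 (pos 4,5,6,7): 1⊕0⊕1⊕1 = 1
Syndrome s4…s1 = 110 → error at position 6.
Flip position 6: 1101011 → 1101001

1101001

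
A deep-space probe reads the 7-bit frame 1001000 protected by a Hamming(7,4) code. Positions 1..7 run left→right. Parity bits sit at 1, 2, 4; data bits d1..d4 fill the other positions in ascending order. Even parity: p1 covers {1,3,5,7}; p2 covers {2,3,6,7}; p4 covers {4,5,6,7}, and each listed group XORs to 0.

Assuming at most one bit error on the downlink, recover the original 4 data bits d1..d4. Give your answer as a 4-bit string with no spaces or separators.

0100

s1 (pos 1,3,5,7): 1⊕0⊕0⊕0 = 1
s2 (pos 2,3,6,7): 0⊕0⊕0⊕0 = 0
s4 (pos 4,5,6,7): 1⊕0⊕0⊕0 = 1
Syndrome s4…s1 = 101 → error at position 5.
Flip position 5: 1001000 → 1001100
Read data bits from positions 3,5,6,7: 0100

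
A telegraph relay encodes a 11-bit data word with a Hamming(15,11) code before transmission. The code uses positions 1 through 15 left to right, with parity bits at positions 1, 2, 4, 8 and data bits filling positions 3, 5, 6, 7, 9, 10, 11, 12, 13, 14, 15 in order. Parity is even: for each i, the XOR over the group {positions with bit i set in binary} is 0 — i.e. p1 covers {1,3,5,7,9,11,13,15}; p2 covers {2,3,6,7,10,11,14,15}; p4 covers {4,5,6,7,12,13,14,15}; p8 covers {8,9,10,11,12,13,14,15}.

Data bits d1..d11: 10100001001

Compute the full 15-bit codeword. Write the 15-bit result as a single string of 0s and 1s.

Place data at non-parity positions: p1 p2 1 p4 0 1 0 p8 0 0 0 1 0 0 1
p1 (pos 1,3,5,7,9,11,13,15): XOR of data positions = 1⊕0⊕0⊕0⊕0⊕0⊕1 = 0
p2 (pos 2,3,6,7,10,11,14,15): XOR of data positions = 1⊕1⊕0⊕0⊕0⊕0⊕1 = 1
p4 (pos 4,5,6,7,12,13,14,15): XOR of data positions = 0⊕1⊕0⊕1⊕0⊕0⊕1 = 1
p8 (pos 8,9,10,11,12,13,14,15): XOR of data positions = 0⊕0⊕0⊕1⊕0⊕0⊕1 = 0
Codeword: 011101000001001

011101000001001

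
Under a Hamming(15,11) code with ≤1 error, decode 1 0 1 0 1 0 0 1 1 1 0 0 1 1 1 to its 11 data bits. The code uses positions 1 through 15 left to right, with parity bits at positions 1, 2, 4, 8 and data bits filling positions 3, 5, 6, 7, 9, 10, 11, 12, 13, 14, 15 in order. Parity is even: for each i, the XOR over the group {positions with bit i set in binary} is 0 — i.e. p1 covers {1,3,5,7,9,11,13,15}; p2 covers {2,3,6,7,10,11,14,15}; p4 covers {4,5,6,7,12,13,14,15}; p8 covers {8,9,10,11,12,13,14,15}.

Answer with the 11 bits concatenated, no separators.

s1 (pos 1,3,5,7,9,11,13,15): 1⊕1⊕1⊕0⊕1⊕0⊕1⊕1 = 0
s2 (pos 2,3,6,7,10,11,14,15): 0⊕1⊕0⊕0⊕1⊕0⊕1⊕1 = 0
s4 (pos 4,5,6,7,12,13,14,15): 0⊕1⊕0⊕0⊕0⊕1⊕1⊕1 = 0
s8 (pos 8,9,10,11,12,13,14,15): 1⊕1⊕1⊕0⊕0⊕1⊕1⊕1 = 0
Syndrome s8…s1 = 0000 → no error.
Read data bits from positions 3,5,6,7,9,10,11,12,13,14,15: 11001100111

11001100111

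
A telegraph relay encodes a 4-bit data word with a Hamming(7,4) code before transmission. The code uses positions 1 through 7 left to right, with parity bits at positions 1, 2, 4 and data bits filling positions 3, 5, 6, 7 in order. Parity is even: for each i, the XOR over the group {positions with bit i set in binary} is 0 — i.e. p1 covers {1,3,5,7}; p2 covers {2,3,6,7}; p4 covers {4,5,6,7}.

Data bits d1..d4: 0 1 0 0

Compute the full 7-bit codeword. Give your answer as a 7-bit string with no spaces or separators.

Place data at non-parity positions: p1 p2 0 p4 1 0 0
p1 (pos 1,3,5,7): XOR of data positions = 0⊕1⊕0 = 1
p2 (pos 2,3,6,7): XOR of data positions = 0⊕0⊕0 = 0
p4 (pos 4,5,6,7): XOR of data positions = 1⊕0⊕0 = 1
Codeword: 1001100

1001100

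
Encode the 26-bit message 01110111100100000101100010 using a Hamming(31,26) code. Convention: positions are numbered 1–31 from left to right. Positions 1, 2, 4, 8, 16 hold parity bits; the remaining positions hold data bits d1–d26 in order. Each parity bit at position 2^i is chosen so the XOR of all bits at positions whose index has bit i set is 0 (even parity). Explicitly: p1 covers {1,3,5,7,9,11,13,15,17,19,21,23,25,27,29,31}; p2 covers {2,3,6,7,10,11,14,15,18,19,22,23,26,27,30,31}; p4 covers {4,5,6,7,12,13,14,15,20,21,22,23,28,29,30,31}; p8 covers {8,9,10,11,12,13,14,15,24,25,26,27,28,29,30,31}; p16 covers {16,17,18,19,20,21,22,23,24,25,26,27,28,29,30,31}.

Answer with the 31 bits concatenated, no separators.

1101111101111001100000101100010

Place data at non-parity positions: p1 p2 0 p4 1 1 1 p8 0 1 1 1 1 0 0 p16 1 0 0 0 0 0 1 0 1 1 0 0 0 1 0
p1 (pos 1,3,5,7,9,11,13,15,17,19,21,23,25,27,29,31): XOR of data positions = 0⊕1⊕1⊕0⊕1⊕1⊕0⊕1⊕0⊕0⊕1⊕1⊕0⊕0⊕0 = 1
p2 (pos 2,3,6,7,10,11,14,15,18,19,22,23,26,27,30,31): XOR of data positions = 0⊕1⊕1⊕1⊕1⊕0⊕0⊕0⊕0⊕0⊕1⊕1⊕0⊕1⊕0 = 1
p4 (pos 4,5,6,7,12,13,14,15,20,21,22,23,28,29,30,31): XOR of data positions = 1⊕1⊕1⊕1⊕1⊕0⊕0⊕0⊕0⊕0⊕1⊕0⊕0⊕1⊕0 = 1
p8 (pos 8,9,10,11,12,13,14,15,24,25,26,27,28,29,30,31): XOR of data positions = 0⊕1⊕1⊕1⊕1⊕0⊕0⊕0⊕1⊕1⊕0⊕0⊕0⊕1⊕0 = 1
p16 (pos 16,17,18,19,20,21,22,23,24,25,26,27,28,29,30,31): XOR of data positions = 1⊕0⊕0⊕0⊕0⊕0⊕1⊕0⊕1⊕1⊕0⊕0⊕0⊕1⊕0 = 1
Codeword: 1101111101111001100000101100010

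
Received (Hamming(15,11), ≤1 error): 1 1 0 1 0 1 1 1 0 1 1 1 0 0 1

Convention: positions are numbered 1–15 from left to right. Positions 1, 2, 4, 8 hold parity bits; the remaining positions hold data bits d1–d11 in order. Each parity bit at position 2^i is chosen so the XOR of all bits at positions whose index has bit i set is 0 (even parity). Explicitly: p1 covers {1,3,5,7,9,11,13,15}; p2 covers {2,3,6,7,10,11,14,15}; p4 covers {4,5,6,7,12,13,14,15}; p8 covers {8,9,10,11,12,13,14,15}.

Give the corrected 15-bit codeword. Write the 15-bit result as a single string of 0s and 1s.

s1 (pos 1,3,5,7,9,11,13,15): 1⊕0⊕0⊕1⊕0⊕1⊕0⊕1 = 0
s2 (pos 2,3,6,7,10,11,14,15): 1⊕0⊕1⊕1⊕1⊕1⊕0⊕1 = 0
s4 (pos 4,5,6,7,12,13,14,15): 1⊕0⊕1⊕1⊕1⊕0⊕0⊕1 = 1
s8 (pos 8,9,10,11,12,13,14,15): 1⊕0⊕1⊕1⊕1⊕0⊕0⊕1 = 1
Syndrome s8…s1 = 1100 → error at position 12.
Flip position 12: 110101110111001 → 110101110110001

110101110110001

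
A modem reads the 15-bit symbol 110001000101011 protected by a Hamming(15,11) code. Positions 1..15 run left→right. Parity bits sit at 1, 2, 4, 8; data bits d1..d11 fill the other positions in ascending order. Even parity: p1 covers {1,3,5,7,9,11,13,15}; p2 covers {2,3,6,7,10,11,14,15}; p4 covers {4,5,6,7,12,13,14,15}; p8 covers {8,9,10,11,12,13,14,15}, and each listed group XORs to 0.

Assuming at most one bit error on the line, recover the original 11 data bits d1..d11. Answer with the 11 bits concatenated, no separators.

00100101011

s1 (pos 1,3,5,7,9,11,13,15): 1⊕0⊕0⊕0⊕0⊕0⊕0⊕1 = 0
s2 (pos 2,3,6,7,10,11,14,15): 1⊕0⊕1⊕0⊕1⊕0⊕1⊕1 = 1
s4 (pos 4,5,6,7,12,13,14,15): 0⊕0⊕1⊕0⊕1⊕0⊕1⊕1 = 0
s8 (pos 8,9,10,11,12,13,14,15): 0⊕0⊕1⊕0⊕1⊕0⊕1⊕1 = 0
Syndrome s8…s1 = 0010 → error at position 2.
Flip position 2: 110001000101011 → 100001000101011
Read data bits from positions 3,5,6,7,9,10,11,12,13,14,15: 00100101011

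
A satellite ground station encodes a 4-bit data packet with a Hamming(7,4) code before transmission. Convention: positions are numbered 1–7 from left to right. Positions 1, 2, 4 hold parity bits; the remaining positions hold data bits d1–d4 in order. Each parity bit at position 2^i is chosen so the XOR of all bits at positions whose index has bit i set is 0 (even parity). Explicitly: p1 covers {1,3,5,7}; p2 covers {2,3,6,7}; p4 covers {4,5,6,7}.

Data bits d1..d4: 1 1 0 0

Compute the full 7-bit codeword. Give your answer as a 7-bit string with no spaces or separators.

Place data at non-parity positions: p1 p2 1 p4 1 0 0
p1 (pos 1,3,5,7): XOR of data positions = 1⊕1⊕0 = 0
p2 (pos 2,3,6,7): XOR of data positions = 1⊕0⊕0 = 1
p4 (pos 4,5,6,7): XOR of data positions = 1⊕0⊕0 = 1
Codeword: 0111100

0111100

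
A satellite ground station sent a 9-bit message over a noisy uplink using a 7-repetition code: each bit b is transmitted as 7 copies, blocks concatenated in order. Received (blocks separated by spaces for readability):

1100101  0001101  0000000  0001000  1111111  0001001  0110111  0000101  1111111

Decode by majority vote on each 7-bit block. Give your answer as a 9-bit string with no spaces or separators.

Block 1 (1100101): 4 ones → 1
Block 2 (0001101): 3 ones → 0
Block 3 (0000000): 0 ones → 0
Block 4 (0001000): 1 one → 0
Block 5 (1111111): 7 ones → 1
Block 6 (0001001): 2 ones → 0
Block 7 (0110111): 5 ones → 1
Block 8 (0000101): 2 ones → 0
Block 9 (1111111): 7 ones → 1

100010101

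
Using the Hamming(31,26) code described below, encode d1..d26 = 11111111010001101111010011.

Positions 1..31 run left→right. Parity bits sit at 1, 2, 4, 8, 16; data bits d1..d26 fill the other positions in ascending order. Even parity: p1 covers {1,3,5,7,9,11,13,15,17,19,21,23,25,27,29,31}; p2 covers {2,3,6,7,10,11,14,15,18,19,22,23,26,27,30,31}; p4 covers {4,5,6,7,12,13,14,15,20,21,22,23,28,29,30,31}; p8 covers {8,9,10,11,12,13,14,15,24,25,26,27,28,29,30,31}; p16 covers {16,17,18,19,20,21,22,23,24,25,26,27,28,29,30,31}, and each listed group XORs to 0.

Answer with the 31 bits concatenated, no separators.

0010111011110101001101111010011

Place data at non-parity positions: p1 p2 1 p4 1 1 1 p8 1 1 1 1 0 1 0 p16 0 0 1 1 0 1 1 1 1 0 1 0 0 1 1
p1 (pos 1,3,5,7,9,11,13,15,17,19,21,23,25,27,29,31): XOR of data positions = 1⊕1⊕1⊕1⊕1⊕0⊕0⊕0⊕1⊕0⊕1⊕1⊕1⊕0⊕1 = 0
p2 (pos 2,3,6,7,10,11,14,15,18,19,22,23,26,27,30,31): XOR of data positions = 1⊕1⊕1⊕1⊕1⊕1⊕0⊕0⊕1⊕1⊕1⊕0⊕1⊕1⊕1 = 0
p4 (pos 4,5,6,7,12,13,14,15,20,21,22,23,28,29,30,31): XOR of data positions = 1⊕1⊕1⊕1⊕0⊕1⊕0⊕1⊕0⊕1⊕1⊕0⊕0⊕1⊕1 = 0
p8 (pos 8,9,10,11,12,13,14,15,24,25,26,27,28,29,30,31): XOR of data positions = 1⊕1⊕1⊕1⊕0⊕1⊕0⊕1⊕1⊕0⊕1⊕0⊕0⊕1⊕1 = 0
p16 (pos 16,17,18,19,20,21,22,23,24,25,26,27,28,29,30,31): XOR of data positions = 0⊕0⊕1⊕1⊕0⊕1⊕1⊕1⊕1⊕0⊕1⊕0⊕0⊕1⊕1 = 1
Codeword: 0010111011110101001101111010011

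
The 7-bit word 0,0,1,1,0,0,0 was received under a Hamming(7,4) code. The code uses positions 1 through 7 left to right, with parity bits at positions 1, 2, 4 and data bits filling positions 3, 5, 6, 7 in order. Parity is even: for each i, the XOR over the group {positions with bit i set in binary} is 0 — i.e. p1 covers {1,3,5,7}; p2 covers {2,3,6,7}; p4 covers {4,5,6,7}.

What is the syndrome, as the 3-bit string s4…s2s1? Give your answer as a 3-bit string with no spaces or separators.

s1 (pos 1,3,5,7): 0⊕1⊕0⊕0 = 1
s2 (pos 2,3,6,7): 0⊕1⊕0⊕0 = 1
s4 (pos 4,5,6,7): 1⊕0⊕0⊕0 = 1
Syndrome s4…s1 = 111 → error at position 7.

111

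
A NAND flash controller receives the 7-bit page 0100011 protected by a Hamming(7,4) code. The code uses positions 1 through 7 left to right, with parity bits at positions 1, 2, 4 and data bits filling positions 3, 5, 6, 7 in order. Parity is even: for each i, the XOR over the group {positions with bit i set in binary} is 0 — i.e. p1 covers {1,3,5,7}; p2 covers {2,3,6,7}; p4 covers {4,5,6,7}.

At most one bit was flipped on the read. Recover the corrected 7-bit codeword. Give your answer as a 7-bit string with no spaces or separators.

0110011

s1 (pos 1,3,5,7): 0⊕0⊕0⊕1 = 1
s2 (pos 2,3,6,7): 1⊕0⊕1⊕1 = 1
s4 (pos 4,5,6,7): 0⊕0⊕1⊕1 = 0
Syndrome s4…s1 = 011 → error at position 3.
Flip position 3: 0100011 → 0110011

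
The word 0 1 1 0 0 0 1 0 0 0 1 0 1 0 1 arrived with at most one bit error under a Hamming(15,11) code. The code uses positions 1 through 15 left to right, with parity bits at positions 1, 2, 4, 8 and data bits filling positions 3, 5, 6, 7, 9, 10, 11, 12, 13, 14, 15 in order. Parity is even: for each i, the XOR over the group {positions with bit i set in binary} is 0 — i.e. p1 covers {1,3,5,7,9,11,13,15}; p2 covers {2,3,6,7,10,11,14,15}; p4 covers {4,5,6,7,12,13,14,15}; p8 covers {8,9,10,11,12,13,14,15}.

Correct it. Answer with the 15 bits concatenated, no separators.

s1 (pos 1,3,5,7,9,11,13,15): 0⊕1⊕0⊕1⊕0⊕1⊕1⊕1 = 1
s2 (pos 2,3,6,7,10,11,14,15): 1⊕1⊕0⊕1⊕0⊕1⊕0⊕1 = 1
s4 (pos 4,5,6,7,12,13,14,15): 0⊕0⊕0⊕1⊕0⊕1⊕0⊕1 = 1
s8 (pos 8,9,10,11,12,13,14,15): 0⊕0⊕0⊕1⊕0⊕1⊕0⊕1 = 1
Syndrome s8…s1 = 1111 → error at position 15.
Flip position 15: 011000100010101 → 011000100010100

011000100010100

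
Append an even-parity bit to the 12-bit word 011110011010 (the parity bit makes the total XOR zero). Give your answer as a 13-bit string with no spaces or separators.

XOR of the 12 data bits: 0⊕1⊕1⊕1⊕1⊕0⊕0⊕1⊕1⊕0⊕1⊕0 = 1
Parity bit = 1 (so all 13 bits XOR to 0).

0111100110101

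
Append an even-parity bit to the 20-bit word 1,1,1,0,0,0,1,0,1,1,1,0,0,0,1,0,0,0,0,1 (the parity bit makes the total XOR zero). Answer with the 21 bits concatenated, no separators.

111000101110001000011

XOR of the 20 data bits: 1⊕1⊕1⊕0⊕0⊕0⊕1⊕0⊕1⊕1⊕1⊕0⊕0⊕0⊕1⊕0⊕0⊕0⊕0⊕1 = 1
Parity bit = 1 (so all 21 bits XOR to 0).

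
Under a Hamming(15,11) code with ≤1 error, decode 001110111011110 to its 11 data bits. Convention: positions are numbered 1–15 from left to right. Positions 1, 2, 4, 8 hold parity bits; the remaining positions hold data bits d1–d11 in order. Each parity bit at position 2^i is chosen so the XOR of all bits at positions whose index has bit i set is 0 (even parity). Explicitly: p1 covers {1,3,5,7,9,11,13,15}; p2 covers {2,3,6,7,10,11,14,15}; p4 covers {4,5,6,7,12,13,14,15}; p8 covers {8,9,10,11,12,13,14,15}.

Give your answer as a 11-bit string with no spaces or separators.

11011011110

s1 (pos 1,3,5,7,9,11,13,15): 0⊕1⊕1⊕1⊕1⊕1⊕1⊕0 = 0
s2 (pos 2,3,6,7,10,11,14,15): 0⊕1⊕0⊕1⊕0⊕1⊕1⊕0 = 0
s4 (pos 4,5,6,7,12,13,14,15): 1⊕1⊕0⊕1⊕1⊕1⊕1⊕0 = 0
s8 (pos 8,9,10,11,12,13,14,15): 1⊕1⊕0⊕1⊕1⊕1⊕1⊕0 = 0
Syndrome s8…s1 = 0000 → no error.
Read data bits from positions 3,5,6,7,9,10,11,12,13,14,15: 11011011110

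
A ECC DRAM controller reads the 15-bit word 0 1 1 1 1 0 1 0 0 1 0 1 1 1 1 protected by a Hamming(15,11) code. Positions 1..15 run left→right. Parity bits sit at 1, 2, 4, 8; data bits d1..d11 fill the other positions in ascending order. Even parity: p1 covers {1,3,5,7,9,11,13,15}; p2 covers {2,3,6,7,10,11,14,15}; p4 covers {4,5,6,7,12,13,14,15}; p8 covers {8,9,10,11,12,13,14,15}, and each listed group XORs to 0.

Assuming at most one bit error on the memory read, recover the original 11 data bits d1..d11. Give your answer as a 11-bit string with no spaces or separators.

11010101011

s1 (pos 1,3,5,7,9,11,13,15): 0⊕1⊕1⊕1⊕0⊕0⊕1⊕1 = 1
s2 (pos 2,3,6,7,10,11,14,15): 1⊕1⊕0⊕1⊕1⊕0⊕1⊕1 = 0
s4 (pos 4,5,6,7,12,13,14,15): 1⊕1⊕0⊕1⊕1⊕1⊕1⊕1 = 1
s8 (pos 8,9,10,11,12,13,14,15): 0⊕0⊕1⊕0⊕1⊕1⊕1⊕1 = 1
Syndrome s8…s1 = 1101 → error at position 13.
Flip position 13: 011110100101111 → 011110100101011
Read data bits from positions 3,5,6,7,9,10,11,12,13,14,15: 11010101011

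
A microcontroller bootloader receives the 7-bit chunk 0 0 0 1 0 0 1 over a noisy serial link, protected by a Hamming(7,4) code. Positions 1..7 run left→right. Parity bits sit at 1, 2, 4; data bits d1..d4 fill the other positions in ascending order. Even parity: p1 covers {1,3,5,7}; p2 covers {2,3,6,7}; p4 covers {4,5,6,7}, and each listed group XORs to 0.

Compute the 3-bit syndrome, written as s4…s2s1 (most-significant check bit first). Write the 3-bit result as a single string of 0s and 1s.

011

s1 (pos 1,3,5,7): 0⊕0⊕0⊕1 = 1
s2 (pos 2,3,6,7): 0⊕0⊕0⊕1 = 1
s4 (pos 4,5,6,7): 1⊕0⊕0⊕1 = 0
Syndrome s4…s1 = 011 → error at position 3.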